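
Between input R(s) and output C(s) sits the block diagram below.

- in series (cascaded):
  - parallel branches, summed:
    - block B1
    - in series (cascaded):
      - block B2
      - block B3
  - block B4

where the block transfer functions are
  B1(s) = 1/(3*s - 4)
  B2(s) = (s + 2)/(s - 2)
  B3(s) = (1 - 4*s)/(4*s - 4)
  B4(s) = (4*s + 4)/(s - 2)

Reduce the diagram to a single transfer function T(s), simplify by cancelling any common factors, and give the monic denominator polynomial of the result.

Step 1: reduce the series chain B2, B3 = (-4*s^2 - 7*s + 2)/(4*s^2 - 12*s + 8)
Step 2: reduce the parallel group B1, (B2*B3) = (-12*s^3 - s^2 + 22*s)/(12*s^3 - 52*s^2 + 72*s - 32)
Step 3: combine (B1+(B2*B3)), B4 in series = (-12*s^4 - 13*s^3 + 21*s^2 + 22*s)/(3*s^4 - 19*s^3 + 44*s^2 - 44*s + 16)
T(s) is the step-3 result (common factors already cancelled). Leading coefficient of the denominator: 3. Divide through by 3 for the monic polynomial.

Hence the answer: s^4 - 19*s^3/3 + 44*s^2/3 - 44*s/3 + 16/3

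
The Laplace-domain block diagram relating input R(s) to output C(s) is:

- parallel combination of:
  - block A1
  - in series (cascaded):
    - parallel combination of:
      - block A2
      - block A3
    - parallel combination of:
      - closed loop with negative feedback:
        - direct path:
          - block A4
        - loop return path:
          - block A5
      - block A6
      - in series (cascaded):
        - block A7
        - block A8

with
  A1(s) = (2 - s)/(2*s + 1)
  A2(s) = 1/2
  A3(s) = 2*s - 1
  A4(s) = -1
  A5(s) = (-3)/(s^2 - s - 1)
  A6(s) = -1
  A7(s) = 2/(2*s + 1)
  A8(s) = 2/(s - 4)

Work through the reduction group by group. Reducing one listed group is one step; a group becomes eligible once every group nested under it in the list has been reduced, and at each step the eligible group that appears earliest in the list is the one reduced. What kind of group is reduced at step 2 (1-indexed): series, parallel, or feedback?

Step 1 - sum the parallel branches A2, A3
Step 2 - reduce the feedback loop with forward A4 and return A5
Step 3 - reduce the series chain A7, A8
Step 4 - add [A4/(1+A4*A5)], A6, (A7*A8) (parallel)
Step 5 - combine (A2+A3), ([A4/(1+A4*A5)]+A6+(A7*A8)) in series
Step 6 - sum the parallel branches A1, ((A2+A3)*([A4/(1+A4*A5)]+A6+(A7*A8)))
The group at step 2 is a feedback group.

Hence the answer: feedback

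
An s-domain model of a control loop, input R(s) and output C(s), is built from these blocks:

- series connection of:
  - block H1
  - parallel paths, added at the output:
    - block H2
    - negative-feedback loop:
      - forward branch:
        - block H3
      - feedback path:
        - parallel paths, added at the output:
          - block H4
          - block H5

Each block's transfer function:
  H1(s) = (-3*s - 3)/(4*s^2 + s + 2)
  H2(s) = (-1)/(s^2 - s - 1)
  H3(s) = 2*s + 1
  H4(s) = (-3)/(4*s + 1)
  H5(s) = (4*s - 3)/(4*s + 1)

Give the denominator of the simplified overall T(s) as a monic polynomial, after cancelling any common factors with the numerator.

(1) combine H4, H5 in parallel; result (4*s - 6)/(4*s + 1)
(2) close the feedback loop around H3, (H4+H5); result (8*s^2 + 6*s + 1)/(8*s^2 - 4*s - 5)
(3) sum the parallel branches H2, [H3/(1+H3*(H4+H5))]; result (8*s^4 - 2*s^3 - 21*s^2 - 3*s + 4)/(8*s^4 - 12*s^3 - 9*s^2 + 9*s + 5)
(4) reduce the series chain H1, (H2+[H3/(1+H3*(H4+H5))]); result (-24*s^5 - 18*s^4 + 69*s^3 + 72*s^2 - 3*s - 12)/(32*s^6 - 40*s^5 - 32*s^4 + 3*s^3 + 11*s^2 + 23*s + 10)
That last expression is T(s), already simplified. Scaling its denominator by 1/32 (the reciprocal of the leading coefficient) yields the monic denominator.

Final answer: s^6 - 5*s^5/4 - s^4 + 3*s^3/32 + 11*s^2/32 + 23*s/32 + 5/16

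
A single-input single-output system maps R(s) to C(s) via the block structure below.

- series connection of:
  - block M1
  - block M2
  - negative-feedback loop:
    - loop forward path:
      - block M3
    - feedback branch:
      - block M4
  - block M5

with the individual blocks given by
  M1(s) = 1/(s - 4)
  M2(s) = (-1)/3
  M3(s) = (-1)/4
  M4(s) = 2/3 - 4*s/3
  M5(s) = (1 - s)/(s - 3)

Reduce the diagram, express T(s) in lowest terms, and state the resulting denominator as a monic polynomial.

Answer: s^3 - 9*s^2/2 - 11*s/2 + 30

Working:
[1] close the feedback loop around M3, M4 -> (-3)/(4*s + 10)
[2] reduce the series chain M1, M2, [M3/(1+M3*M4)], M5 -> (1 - s)/(4*s^3 - 18*s^2 - 22*s + 120)
No further cancellation is possible in the step-2 result, so that is T(s). Its denominator becomes monic after dividing by the leading coefficient 4.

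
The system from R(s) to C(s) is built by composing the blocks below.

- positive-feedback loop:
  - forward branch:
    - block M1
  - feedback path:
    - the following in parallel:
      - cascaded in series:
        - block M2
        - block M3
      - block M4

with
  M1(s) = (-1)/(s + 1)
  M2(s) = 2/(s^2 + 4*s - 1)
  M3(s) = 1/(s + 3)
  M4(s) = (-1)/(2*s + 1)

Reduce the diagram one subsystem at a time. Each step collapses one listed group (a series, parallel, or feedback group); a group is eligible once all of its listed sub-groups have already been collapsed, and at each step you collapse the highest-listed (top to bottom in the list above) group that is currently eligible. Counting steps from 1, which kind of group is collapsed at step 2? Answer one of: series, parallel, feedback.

Reducing step by step:

[1] combine M2, M3 in series
[2] reduce the parallel group (M2*M3), M4
[3] collapse the loop (M1 forward, ((M2*M3)+M4) return)
So the answer for step 2 is parallel.

Answer: parallel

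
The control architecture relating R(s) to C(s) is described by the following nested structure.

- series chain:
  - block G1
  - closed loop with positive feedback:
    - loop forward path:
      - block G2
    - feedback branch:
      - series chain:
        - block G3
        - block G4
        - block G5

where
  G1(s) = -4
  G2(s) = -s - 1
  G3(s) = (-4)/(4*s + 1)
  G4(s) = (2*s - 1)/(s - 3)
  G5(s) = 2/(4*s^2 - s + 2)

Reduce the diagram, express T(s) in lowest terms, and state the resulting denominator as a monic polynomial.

Step 1: combine G3, G4, G5 in series -> (8 - 16*s)/(16*s^4 - 48*s^3 + 7*s^2 - 19*s - 6)
Step 2: apply the feedback formula to G2, (G3*G4*G5) -> (-16*s^5 + 32*s^4 + 41*s^3 + 12*s^2 + 25*s + 6)/(16*s^4 - 48*s^3 - 9*s^2 - 27*s + 2)
Step 3: series reduction of G1, [G2/(1-G2*(G3*G4*G5))] -> (64*s^5 - 128*s^4 - 164*s^3 - 48*s^2 - 100*s - 24)/(16*s^4 - 48*s^3 - 9*s^2 - 27*s + 2)
That last expression is T(s), already simplified. Scaling its denominator by 1/16 (the reciprocal of the leading coefficient) yields the monic denominator.

Hence the answer: s^4 - 3*s^3 - 9*s^2/16 - 27*s/16 + 1/8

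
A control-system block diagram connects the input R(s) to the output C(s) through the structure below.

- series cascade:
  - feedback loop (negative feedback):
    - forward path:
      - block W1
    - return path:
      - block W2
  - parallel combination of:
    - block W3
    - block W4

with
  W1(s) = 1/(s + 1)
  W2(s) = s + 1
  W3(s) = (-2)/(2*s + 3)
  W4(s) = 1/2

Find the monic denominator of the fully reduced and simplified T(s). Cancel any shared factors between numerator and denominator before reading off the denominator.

Answer: s^2 + 5*s/2 + 3/2

Working:
Step 1. close the feedback loop around W1, W2; result 1/(2*s + 2)
Step 2. combine W3, W4 in parallel; result (2*s - 1)/(4*s + 6)
Step 3. cascade [W1/(1+W1*W2)], (W3+W4); result (2*s - 1)/(8*s^2 + 20*s + 12)
T(s) is the step-3 result (common factors already cancelled). Leading coefficient of the denominator: 8. Divide through by 8 for the monic polynomial.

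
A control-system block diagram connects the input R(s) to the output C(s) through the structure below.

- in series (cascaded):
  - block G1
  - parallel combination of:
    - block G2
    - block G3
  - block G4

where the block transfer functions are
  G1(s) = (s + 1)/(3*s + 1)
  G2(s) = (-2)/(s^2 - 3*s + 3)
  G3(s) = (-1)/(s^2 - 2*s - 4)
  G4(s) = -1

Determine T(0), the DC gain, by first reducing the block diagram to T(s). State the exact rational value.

Step 1: add G2, G3 (parallel); result (-3*s^2 + 7*s + 5)/(s^4 - 5*s^3 + 5*s^2 + 6*s - 12)
Step 2: series reduction of G1, (G2+G3), G4; result (3*s^3 - 4*s^2 - 12*s - 5)/(3*s^5 - 14*s^4 + 10*s^3 + 23*s^2 - 30*s - 12)
The step-2 result is T(s). Setting s = 0: T(0) = -5/(-12) = 5/12.

Hence the answer: 5/12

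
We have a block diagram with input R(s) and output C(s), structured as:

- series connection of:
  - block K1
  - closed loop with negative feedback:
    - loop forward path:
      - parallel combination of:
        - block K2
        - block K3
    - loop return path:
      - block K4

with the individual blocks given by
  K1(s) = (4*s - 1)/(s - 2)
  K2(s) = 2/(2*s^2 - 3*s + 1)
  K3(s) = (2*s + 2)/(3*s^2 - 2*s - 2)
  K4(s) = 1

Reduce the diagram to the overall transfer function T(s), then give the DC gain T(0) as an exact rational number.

Step 1. reduce the parallel group K2, K3: (4*s^3 + 4*s^2 - 8*s - 2)/(6*s^4 - 13*s^3 + 5*s^2 + 4*s - 2)
Step 2. apply the feedback formula to (K2+K3), K4: (4*s^3 + 4*s^2 - 8*s - 2)/(6*s^4 - 9*s^3 + 9*s^2 - 4*s - 4)
Step 3. series reduction of K1, [(K2+K3)/(1+(K2+K3)*K4)]: (16*s^4 + 12*s^3 - 36*s^2 + 2)/(6*s^5 - 21*s^4 + 27*s^3 - 22*s^2 + 4*s + 8)
Evaluating the step-3 result (the overall T(s)) at s = 0 gives T(0) = 2/8 = 1/4.

Final answer: 1/4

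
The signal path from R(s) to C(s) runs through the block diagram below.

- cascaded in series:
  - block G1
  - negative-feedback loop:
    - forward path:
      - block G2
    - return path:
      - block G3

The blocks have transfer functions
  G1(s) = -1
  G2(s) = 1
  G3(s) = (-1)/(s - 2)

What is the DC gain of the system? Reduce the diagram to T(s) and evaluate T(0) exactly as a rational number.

Reducing step by step:

1. close the feedback loop around G2, G3: (s - 2)/(s - 3)
2. multiply G1, [G2/(1+G2*G3)] (series): (2 - s)/(s - 3)
Step 2 gives the overall T(s). Then T(0) = 2/(-3) = -2/3.

Answer: -2/3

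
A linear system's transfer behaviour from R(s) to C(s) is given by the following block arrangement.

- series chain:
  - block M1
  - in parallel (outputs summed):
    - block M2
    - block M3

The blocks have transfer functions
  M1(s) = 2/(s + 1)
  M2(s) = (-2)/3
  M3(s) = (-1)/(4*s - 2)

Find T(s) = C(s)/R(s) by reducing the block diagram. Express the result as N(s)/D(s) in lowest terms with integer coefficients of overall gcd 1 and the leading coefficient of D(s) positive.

The answer is (1 - 8*s)/(6*s^2 + 3*s - 3).

Reasoning:
Step 1: add M2, M3 (parallel) -> (1 - 8*s)/(12*s - 6)
Step 2: multiply M1, (M2+M3) (series), giving the overall T(s)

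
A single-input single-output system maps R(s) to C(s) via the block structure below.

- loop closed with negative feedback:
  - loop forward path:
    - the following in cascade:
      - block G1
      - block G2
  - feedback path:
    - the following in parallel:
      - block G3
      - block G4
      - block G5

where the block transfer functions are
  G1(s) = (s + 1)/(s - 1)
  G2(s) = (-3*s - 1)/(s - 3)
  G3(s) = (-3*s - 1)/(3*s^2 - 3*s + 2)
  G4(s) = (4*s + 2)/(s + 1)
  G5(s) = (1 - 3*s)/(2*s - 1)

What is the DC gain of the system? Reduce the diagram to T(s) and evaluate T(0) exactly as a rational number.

[1] combine G1, G2 in series = (-3*s^2 - 4*s - 1)/(s^2 - 4*s + 3)
[2] parallel reduction of G3, G4, G5 = (15*s^4 - 27*s^3 + 8*s^2 + s - 1)/(6*s^4 - 3*s^3 - 2*s^2 + 5*s - 2)
[3] reduce the feedback loop with forward (G1*G2) and return (G3+G4+G5) = (18*s^5 - 3*s^4 - 9*s^3 + 13*s^2 - s - 2)/(39*s^5 - 33*s^4 - 64*s^3 + 68*s^2 - 31*s + 5)
Evaluating the step-3 result (the overall T(s)) at s = 0 gives T(0) = -2/5.

Hence the answer: -2/5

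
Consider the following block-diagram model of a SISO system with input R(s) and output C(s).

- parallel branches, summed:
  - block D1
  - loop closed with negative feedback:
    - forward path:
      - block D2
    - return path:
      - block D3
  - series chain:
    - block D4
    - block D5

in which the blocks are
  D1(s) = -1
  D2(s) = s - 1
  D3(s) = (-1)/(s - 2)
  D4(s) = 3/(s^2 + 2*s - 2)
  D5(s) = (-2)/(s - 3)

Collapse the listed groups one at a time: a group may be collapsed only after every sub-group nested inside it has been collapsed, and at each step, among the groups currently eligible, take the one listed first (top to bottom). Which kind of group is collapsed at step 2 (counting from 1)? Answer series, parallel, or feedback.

Step 1. close the feedback loop around D2, D3
Step 2. combine D4, D5 in series
Step 3. combine D1, [D2/(1+D2*D3)], (D4*D5) in parallel
Step 2: series.

Final answer: series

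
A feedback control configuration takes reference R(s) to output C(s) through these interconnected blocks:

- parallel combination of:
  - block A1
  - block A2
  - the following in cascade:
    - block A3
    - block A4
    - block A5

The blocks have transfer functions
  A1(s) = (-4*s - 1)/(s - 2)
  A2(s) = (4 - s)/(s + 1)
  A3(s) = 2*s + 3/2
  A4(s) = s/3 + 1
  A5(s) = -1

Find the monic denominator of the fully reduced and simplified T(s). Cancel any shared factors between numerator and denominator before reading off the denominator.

1. series reduction of A3, A4, A5 -> -2*s^2/3 - 5*s/2 - 3/2
2. add A1, A2, (A3*A4*A5) (parallel) -> (-4*s^4 - 11*s^3 - 16*s^2 + 45*s - 36)/(6*s^2 - 6*s - 12)
T(s) is the step-2 result (common factors already cancelled). Leading coefficient of the denominator: 6. Divide through by 6 for the monic polynomial.

Final answer: s^2 - s - 2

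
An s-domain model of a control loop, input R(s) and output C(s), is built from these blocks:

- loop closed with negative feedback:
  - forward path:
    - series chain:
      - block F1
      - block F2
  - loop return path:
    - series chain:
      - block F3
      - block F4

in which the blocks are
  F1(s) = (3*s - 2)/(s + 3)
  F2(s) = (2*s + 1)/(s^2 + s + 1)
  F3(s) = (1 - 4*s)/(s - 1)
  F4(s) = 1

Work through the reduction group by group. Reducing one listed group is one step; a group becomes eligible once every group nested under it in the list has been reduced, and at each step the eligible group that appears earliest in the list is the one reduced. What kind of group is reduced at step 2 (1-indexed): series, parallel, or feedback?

Reducing step by step:

Step 1: cascade F1, F2
Step 2: reduce the series chain F3, F4
Step 3: collapse the loop ((F1*F2) forward, (F3*F4) return)
Step 2 collapses a series group.

Answer: series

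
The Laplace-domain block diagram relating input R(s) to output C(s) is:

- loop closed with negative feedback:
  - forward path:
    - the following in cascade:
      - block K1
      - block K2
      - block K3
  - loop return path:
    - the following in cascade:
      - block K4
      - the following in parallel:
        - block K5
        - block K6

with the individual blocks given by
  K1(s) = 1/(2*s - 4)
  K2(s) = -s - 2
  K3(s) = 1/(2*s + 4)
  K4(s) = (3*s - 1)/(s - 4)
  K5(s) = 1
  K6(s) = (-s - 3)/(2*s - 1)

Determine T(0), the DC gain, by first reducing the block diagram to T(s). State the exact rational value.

Step 1 - multiply K1, K2, K3 (series) -> (-1)/(4*s - 8)
Step 2 - sum the parallel branches K5, K6 -> (s - 4)/(2*s - 1)
Step 3 - cascade K4, (K5+K6) -> (3*s - 1)/(2*s - 1)
Step 4 - close the feedback loop around (K1*K2*K3), (K4*(K5+K6)) -> (1 - 2*s)/(8*s^2 - 23*s + 9)
The step-4 result is T(s). Setting s = 0: T(0) = 1/9.

Hence the answer: 1/9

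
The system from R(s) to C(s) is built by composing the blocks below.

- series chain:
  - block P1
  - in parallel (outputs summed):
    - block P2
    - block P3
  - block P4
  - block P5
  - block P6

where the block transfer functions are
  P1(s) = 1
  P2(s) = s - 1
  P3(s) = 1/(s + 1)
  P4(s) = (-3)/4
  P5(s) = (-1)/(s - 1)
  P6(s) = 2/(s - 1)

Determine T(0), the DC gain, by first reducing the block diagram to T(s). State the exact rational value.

(1) add P2, P3 (parallel): s^2/(s + 1)
(2) reduce the series chain P1, (P2+P3), P4, P5, P6: (3*s^2)/(2*s^3 - 2*s^2 - 2*s + 2)
Evaluating the step-2 result (the overall T(s)) at s = 0 gives T(0) = 0/2 = 0.

Final answer: 0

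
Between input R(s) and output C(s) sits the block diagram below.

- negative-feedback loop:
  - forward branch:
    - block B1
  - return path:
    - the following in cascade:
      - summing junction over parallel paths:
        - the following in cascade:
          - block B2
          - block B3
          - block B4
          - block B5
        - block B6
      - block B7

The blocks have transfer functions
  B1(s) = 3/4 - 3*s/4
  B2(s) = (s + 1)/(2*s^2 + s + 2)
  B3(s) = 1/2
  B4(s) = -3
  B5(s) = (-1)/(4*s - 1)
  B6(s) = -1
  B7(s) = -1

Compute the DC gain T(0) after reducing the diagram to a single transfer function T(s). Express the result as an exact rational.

(1) multiply B2, B3, B4, B5 (series): (3*s + 3)/(16*s^3 + 4*s^2 + 14*s - 4)
(2) parallel reduction of (B2*B3*B4*B5), B6: (-16*s^3 - 4*s^2 - 11*s + 7)/(16*s^3 + 4*s^2 + 14*s - 4)
(3) combine ((B2*B3*B4*B5)+B6), B7 in series: (16*s^3 + 4*s^2 + 11*s - 7)/(16*s^3 + 4*s^2 + 14*s - 4)
(4) feedback reduction of B1, (((B2*B3*B4*B5)+B6)*B7): (48*s^4 - 36*s^3 + 30*s^2 - 54*s + 12)/(48*s^4 - 100*s^3 + 5*s^2 - 110*s + 37)
Evaluating the step-4 result (the overall T(s)) at s = 0 gives T(0) = 12/37.

Final answer: 12/37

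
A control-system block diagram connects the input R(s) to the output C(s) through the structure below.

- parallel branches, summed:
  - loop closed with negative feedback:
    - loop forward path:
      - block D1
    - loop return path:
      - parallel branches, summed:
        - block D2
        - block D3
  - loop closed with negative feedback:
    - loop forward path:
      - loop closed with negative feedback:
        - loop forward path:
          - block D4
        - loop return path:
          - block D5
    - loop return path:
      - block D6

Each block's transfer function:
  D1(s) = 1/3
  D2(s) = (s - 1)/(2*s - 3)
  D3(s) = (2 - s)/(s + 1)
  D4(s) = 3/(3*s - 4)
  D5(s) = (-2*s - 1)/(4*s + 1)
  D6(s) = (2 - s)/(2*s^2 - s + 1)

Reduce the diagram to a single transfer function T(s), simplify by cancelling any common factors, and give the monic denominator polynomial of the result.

[1] add D2, D3 (parallel), giving (-s^2 + 7*s - 7)/(2*s^2 - s - 3)
[2] collapse the loop (D1 forward, (D2+D3) return), giving (2*s^2 - s - 3)/(5*s^2 + 4*s - 16)
[3] apply the feedback formula to D4, D5, giving (12*s + 3)/(12*s^2 - 19*s - 7)
[4] reduce the feedback loop with forward [D4/(1+D4*D5)] and return D6, giving (24*s^3 - 6*s^2 + 9*s + 3)/(24*s^4 - 50*s^3 + 5*s^2 + 9*s - 1)
[5] parallel reduction of [D1/(1+D1*(D2+D3))], [[D4/(1+D4*D5)]/(1+[D4/(1+D4*D5)]*D6)], giving (48*s^6 - 4*s^5 + 54*s^4 - 200*s^3 + 121*s^2 - 158*s - 45)/(120*s^6 - 154*s^5 - 559*s^4 + 865*s^3 - 49*s^2 - 148*s + 16)
T(s) is the step-5 result (common factors already cancelled). Leading coefficient of the denominator: 120. Divide through by 120 for the monic polynomial.

Hence the answer: s^6 - 77*s^5/60 - 559*s^4/120 + 173*s^3/24 - 49*s^2/120 - 37*s/30 + 2/15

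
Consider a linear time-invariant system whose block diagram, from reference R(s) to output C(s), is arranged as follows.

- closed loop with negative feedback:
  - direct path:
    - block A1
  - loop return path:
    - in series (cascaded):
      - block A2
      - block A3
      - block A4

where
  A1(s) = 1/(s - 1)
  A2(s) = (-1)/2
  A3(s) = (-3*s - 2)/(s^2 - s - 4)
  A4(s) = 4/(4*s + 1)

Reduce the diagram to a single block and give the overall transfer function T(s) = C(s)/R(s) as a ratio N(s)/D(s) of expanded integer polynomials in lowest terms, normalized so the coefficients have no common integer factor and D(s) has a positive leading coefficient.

Reducing step by step:

[1] combine A2, A3, A4 in series; result (6*s + 4)/(4*s^3 - 3*s^2 - 17*s - 4)
[2] close the feedback loop around A1, (A2*A3*A4), which is the overall transfer function T(s) = C(s)/R(s) in lowest terms

Answer: (4*s^3 - 3*s^2 - 17*s - 4)/(4*s^4 - 7*s^3 - 14*s^2 + 19*s + 8)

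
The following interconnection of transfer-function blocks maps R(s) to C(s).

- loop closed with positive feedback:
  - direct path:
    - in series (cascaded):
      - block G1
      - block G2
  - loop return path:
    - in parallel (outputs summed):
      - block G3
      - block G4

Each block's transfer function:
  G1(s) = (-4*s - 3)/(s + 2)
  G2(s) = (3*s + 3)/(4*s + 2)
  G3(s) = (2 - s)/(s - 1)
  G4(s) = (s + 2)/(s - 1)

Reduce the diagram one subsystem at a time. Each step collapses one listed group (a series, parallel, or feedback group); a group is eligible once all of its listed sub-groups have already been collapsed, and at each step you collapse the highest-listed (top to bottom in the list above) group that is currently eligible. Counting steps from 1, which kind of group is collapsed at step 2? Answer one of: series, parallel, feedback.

1. reduce the series chain G1, G2
2. add G3, G4 (parallel)
3. feedback reduction of (G1*G2), (G3+G4)
The group at step 2 is a parallel group.

Final answer: parallel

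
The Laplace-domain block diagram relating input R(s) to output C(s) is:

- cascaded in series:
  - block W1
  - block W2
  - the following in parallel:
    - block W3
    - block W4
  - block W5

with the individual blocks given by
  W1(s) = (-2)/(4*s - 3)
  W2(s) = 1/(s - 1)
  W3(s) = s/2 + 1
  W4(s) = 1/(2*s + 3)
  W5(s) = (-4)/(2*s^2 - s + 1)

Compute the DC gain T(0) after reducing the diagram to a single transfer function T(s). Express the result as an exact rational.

The answer is 32/9.

Reasoning:
(1) combine W3, W4 in parallel, giving (2*s^2 + 7*s + 8)/(4*s + 6)
(2) combine W1, W2, (W3+W4), W5 in series, giving (8*s^2 + 28*s + 32)/(16*s^5 - 12*s^4 - 20*s^3 + 31*s^2 - 24*s + 9)
That last expression is T(s); at s = 0 only the constant terms survive, so T(0) = 32/9.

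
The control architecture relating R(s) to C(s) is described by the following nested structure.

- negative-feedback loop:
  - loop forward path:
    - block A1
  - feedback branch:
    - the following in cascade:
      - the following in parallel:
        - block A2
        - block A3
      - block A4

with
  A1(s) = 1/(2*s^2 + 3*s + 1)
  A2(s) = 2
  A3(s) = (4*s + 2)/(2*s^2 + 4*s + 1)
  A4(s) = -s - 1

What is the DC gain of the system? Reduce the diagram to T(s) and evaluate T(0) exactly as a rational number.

The answer is -1/3.

Reasoning:
[1] parallel reduction of A2, A3; result (4*s^2 + 12*s + 4)/(2*s^2 + 4*s + 1)
[2] reduce the series chain (A2+A3), A4; result (-4*s^3 - 16*s^2 - 16*s - 4)/(2*s^2 + 4*s + 1)
[3] reduce the feedback loop with forward A1 and return ((A2+A3)*A4); result (2*s^2 + 4*s + 1)/(4*s^4 + 10*s^3 - 9*s - 3)
Evaluating the step-3 result (the overall T(s)) at s = 0 gives T(0) = 1/(-3) = -1/3.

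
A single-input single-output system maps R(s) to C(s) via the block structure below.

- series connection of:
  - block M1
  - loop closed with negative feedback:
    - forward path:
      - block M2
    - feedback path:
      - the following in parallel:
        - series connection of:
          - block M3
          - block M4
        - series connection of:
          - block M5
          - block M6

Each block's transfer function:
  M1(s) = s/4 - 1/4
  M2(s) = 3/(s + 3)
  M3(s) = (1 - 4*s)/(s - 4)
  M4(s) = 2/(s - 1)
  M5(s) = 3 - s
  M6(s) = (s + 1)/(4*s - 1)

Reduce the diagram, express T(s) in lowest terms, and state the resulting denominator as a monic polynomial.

Step 1. multiply M3, M4 (series) = (2 - 8*s)/(s^2 - 5*s + 4)
Step 2. cascade M5, M6 = (-s^2 + 2*s + 3)/(4*s - 1)
Step 3. parallel reduction of (M3*M4), (M5*M6) = (-s^4 + 7*s^3 - 43*s^2 + 9*s + 10)/(4*s^3 - 21*s^2 + 21*s - 4)
Step 4. reduce the feedback loop with forward M2 and return ((M3*M4)+(M5*M6)) = (12*s^3 - 63*s^2 + 63*s - 12)/(s^4 + 12*s^3 - 171*s^2 + 86*s + 18)
Step 5. series reduction of M1, [M2/(1+M2*((M3*M4)+(M5*M6)))] = (12*s^4 - 75*s^3 + 126*s^2 - 75*s + 12)/(4*s^4 + 48*s^3 - 684*s^2 + 344*s + 72)
Step 5 gives the fully reduced T(s), with no common factor left to cancel. The denominator's leading coefficient is 4, so divide each of its coefficients by 4 to get the monic form.

Final answer: s^4 + 12*s^3 - 171*s^2 + 86*s + 18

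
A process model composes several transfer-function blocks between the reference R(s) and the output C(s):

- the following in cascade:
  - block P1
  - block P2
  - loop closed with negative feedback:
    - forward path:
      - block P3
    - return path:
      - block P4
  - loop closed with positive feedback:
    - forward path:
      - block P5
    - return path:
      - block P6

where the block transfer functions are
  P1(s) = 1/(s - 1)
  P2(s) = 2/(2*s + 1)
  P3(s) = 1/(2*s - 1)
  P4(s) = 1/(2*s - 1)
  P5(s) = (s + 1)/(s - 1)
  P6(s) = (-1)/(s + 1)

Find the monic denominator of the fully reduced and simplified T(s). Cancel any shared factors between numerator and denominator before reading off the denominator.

First reduce the diagram to T(s).

Step 1: collapse the loop (P3 forward, P4 return); result (2*s - 1)/(4*s^2 - 4*s + 2)
Step 2: apply the feedback formula to P5, P6; result (s + 1)/s
Step 3: series reduction of P1, P2, [P3/(1+P3*P4)], [P5/(1-P5*P6)]; result (2*s^2 + s - 1)/(4*s^5 - 6*s^4 + 2*s^3 + s^2 - s)
No further cancellation is possible in the step-3 result, so that is T(s). Its denominator becomes monic after dividing by the leading coefficient 4.

Answer: s^5 - 3*s^4/2 + s^3/2 + s^2/4 - s/4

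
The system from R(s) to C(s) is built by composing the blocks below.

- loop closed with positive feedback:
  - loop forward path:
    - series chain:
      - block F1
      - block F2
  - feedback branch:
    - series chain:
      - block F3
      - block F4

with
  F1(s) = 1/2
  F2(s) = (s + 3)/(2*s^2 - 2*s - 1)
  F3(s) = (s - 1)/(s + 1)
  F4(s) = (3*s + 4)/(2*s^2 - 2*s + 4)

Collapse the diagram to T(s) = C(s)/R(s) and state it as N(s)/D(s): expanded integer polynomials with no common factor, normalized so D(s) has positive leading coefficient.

Step 1: combine F1, F2 in series gives (s + 3)/(4*s^2 - 4*s - 2)
Step 2: series reduction of F3, F4 gives (3*s^2 + s - 4)/(2*s^3 + 2*s + 4)
Step 3: close the feedback loop around (F1*F2), (F3*F4) - this is the overall T(s), already in the required normalized form

Answer: (2*s^4 + 6*s^3 + 2*s^2 + 10*s + 12)/(8*s^5 - 8*s^4 + s^3 - 2*s^2 - 19*s + 4)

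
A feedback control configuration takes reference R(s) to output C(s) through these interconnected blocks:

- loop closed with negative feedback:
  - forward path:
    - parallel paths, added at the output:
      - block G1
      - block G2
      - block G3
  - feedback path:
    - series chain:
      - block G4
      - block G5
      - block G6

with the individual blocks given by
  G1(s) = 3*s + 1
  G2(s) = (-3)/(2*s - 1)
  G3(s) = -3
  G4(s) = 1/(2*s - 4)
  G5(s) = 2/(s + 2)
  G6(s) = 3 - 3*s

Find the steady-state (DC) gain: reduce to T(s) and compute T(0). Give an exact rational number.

Reducing step by step:

Step 1. parallel reduction of G1, G2, G3 = (6*s^2 - 7*s - 1)/(2*s - 1)
Step 2. combine G4, G5, G6 in series = (3 - 3*s)/(s^2 - 4)
Step 3. feedback reduction of (G1+G2+G3), (G4*G5*G6) = (-6*s^4 + 7*s^3 + 25*s^2 - 28*s - 4)/(16*s^3 - 38*s^2 + 26*s - 1)
DC gain: substitute s = 0 into T(s) from step 3: T(0) = -4/(-1) = 4.

Answer: 4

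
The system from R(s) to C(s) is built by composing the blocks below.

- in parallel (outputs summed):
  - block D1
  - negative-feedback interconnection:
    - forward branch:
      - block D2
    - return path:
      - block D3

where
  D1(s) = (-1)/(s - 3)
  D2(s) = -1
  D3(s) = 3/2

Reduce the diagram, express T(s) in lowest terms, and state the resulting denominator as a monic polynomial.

Step 1. close the feedback loop around D2, D3: 2
Step 2. reduce the parallel group D1, [D2/(1+D2*D3)]: (2*s - 7)/(s - 3)
Step 2 gives the fully reduced T(s), with no common factor left to cancel. The denominator is already monic (leading coefficient 1).

Therefore the answer is s - 3.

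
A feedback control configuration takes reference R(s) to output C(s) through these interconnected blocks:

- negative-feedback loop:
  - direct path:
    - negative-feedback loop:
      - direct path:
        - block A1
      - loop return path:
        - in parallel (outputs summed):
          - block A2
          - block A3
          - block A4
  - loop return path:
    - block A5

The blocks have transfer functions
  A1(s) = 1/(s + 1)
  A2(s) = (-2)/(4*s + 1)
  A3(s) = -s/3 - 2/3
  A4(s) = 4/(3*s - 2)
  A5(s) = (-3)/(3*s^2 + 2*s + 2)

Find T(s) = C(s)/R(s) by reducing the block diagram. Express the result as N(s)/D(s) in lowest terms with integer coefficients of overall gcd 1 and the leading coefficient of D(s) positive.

Answer: (108*s^4 + 27*s^3 + 24*s^2 - 42*s - 12)/(72*s^5 + 54*s^4 + 115*s^3 + 4*s^2 + 131*s + 62)

Working:
Step 1. reduce the parallel group A2, A3, A4 -> (-12*s^3 - 19*s^2 + 42*s + 28)/(36*s^2 - 15*s - 6)
Step 2. collapse the loop (A1 forward, (A2+A3+A4) return) -> (36*s^2 - 15*s - 6)/(24*s^3 + 2*s^2 + 21*s + 22)
Step 3. feedback reduction of [A1/(1+A1*(A2+A3+A4))], A5; the result is T(s) itself (integer coefficients, no common factor, positive leading denominator coefficient)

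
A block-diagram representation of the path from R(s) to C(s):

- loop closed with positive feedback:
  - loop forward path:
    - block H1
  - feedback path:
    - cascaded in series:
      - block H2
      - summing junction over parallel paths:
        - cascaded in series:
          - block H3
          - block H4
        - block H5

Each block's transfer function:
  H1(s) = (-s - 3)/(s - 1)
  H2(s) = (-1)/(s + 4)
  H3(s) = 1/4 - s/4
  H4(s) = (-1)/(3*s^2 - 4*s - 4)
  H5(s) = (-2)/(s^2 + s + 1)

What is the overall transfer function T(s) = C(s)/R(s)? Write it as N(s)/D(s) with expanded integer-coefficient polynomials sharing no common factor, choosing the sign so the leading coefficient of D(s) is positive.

First reduce the diagram to T(s).

Step 1 - multiply H3, H4 (series) -> (s - 1)/(12*s^2 - 16*s - 16)
Step 2 - add (H3*H4), H5 (parallel) -> (s^3 - 24*s^2 + 32*s + 31)/(12*s^4 - 4*s^3 - 20*s^2 - 32*s - 16)
Step 3 - combine H2, ((H3*H4)+H5) in series -> (-s^3 + 24*s^2 - 32*s - 31)/(12*s^5 + 44*s^4 - 36*s^3 - 112*s^2 - 144*s - 64)
Step 4 - reduce the feedback loop with forward H1 and return (H2*((H3*H4)+H5)) - this is the overall T(s), already in the required normalized form

Answer: (-12*s^6 - 80*s^5 - 96*s^4 + 220*s^3 + 480*s^2 + 496*s + 192)/(12*s^6 + 32*s^5 - 81*s^4 - 55*s^3 + 8*s^2 - 47*s - 29)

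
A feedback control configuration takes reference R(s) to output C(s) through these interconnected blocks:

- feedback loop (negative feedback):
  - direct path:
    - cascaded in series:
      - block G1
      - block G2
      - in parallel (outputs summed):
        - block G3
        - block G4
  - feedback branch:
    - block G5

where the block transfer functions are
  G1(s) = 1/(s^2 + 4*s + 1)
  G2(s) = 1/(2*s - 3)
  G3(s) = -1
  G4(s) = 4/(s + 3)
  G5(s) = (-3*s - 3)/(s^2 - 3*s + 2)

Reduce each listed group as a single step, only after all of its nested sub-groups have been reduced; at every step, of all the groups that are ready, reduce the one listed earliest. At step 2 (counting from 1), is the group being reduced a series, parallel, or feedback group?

Answer: series

Working:
[1] combine G3, G4 in parallel
[2] combine G1, G2, (G3+G4) in series
[3] apply the feedback formula to (G1*G2*(G3+G4)), G5
So the answer for step 2 is series.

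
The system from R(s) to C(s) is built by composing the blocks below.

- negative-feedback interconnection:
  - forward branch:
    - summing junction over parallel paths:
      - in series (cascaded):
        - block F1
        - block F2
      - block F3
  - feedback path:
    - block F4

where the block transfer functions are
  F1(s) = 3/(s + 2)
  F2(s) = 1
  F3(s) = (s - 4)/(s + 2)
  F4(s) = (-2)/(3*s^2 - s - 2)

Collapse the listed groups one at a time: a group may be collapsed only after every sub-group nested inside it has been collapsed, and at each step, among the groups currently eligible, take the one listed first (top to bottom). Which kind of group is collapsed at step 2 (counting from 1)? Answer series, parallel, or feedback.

The answer is parallel.

Reasoning:
Step 1 - multiply F1, F2 (series)
Step 2 - sum the parallel branches (F1*F2), F3
Step 3 - reduce the feedback loop with forward ((F1*F2)+F3) and return F4
Step 2: parallel.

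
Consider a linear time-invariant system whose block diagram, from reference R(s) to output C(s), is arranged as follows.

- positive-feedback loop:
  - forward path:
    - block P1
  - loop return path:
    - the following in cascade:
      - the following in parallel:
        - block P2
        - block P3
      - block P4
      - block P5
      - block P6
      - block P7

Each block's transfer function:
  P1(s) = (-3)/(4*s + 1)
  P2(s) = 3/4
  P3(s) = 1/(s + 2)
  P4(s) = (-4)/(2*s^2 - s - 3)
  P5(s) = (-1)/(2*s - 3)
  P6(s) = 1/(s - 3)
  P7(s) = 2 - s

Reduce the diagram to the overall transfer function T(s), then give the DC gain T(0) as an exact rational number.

Answer: 27

Working:
[1] parallel reduction of P2, P3 gives (3*s + 10)/(4*s + 8)
[2] reduce the series chain (P2+P3), P4, P5, P6, P7 gives (-3*s^2 - 4*s + 20)/(4*s^5 - 12*s^4 - 19*s^3 + 60*s^2 + 9*s - 54)
[3] reduce the feedback loop with forward P1 and return ((P2+P3)*P4*P5*P6*P7) gives (-12*s^5 + 36*s^4 + 57*s^3 - 180*s^2 - 27*s + 162)/(16*s^6 - 44*s^5 - 88*s^4 + 221*s^3 + 87*s^2 - 219*s + 6)
Evaluating the step-3 result (the overall T(s)) at s = 0 gives T(0) = 162/6 = 27.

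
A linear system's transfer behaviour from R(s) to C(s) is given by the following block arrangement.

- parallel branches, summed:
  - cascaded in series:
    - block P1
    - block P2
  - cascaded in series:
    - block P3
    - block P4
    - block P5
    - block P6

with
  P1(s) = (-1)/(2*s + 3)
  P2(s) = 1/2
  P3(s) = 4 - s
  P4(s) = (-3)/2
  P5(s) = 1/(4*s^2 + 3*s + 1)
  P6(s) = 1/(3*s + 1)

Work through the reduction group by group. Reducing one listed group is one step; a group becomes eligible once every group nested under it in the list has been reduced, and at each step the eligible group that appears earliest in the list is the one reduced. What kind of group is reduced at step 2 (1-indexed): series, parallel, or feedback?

Step 1: cascade P1, P2
Step 2: multiply P3, P4, P5, P6 (series)
Step 3: reduce the parallel group (P1*P2), (P3*P4*P5*P6)
The group at step 2 is a series group.

Hence the answer: series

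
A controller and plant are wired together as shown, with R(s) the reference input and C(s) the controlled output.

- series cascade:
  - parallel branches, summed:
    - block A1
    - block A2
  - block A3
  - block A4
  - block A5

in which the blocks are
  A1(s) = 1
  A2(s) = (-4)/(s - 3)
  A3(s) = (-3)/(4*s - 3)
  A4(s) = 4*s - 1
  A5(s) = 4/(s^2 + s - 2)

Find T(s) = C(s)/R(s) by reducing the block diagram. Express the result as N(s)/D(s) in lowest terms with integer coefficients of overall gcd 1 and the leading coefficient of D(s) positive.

Step 1: sum the parallel branches A1, A2 gives (s - 7)/(s - 3)
Step 2: reduce the series chain (A1+A2), A3, A4, A5: this yields T(s), and no further normalization is needed

Answer: (-48*s^2 + 348*s - 84)/(4*s^4 - 11*s^3 - 14*s^2 + 39*s - 18)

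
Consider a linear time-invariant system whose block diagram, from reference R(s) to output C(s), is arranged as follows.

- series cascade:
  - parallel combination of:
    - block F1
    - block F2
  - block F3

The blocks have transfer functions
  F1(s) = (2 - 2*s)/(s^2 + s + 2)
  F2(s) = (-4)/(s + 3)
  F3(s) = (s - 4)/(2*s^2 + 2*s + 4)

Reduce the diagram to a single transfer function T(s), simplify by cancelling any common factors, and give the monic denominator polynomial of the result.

Step 1. parallel reduction of F1, F2 gives (-6*s^2 - 8*s - 2)/(s^3 + 4*s^2 + 5*s + 6)
Step 2. cascade (F1+F2), F3 gives (-3*s^3 + 8*s^2 + 15*s + 4)/(s^5 + 5*s^4 + 11*s^3 + 19*s^2 + 16*s + 12)
That last expression is T(s), already simplified, and its denominator is already monic.

Final answer: s^5 + 5*s^4 + 11*s^3 + 19*s^2 + 16*s + 12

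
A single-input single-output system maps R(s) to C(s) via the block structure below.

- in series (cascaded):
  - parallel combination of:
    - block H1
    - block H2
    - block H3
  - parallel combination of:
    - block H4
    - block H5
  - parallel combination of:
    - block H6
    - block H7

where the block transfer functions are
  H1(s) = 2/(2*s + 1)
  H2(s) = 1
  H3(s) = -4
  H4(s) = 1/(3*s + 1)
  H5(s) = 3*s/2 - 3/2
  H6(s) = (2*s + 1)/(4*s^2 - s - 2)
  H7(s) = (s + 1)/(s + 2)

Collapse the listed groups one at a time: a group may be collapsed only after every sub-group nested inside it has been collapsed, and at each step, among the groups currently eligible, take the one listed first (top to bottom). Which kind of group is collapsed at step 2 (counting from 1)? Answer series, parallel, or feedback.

Answer: parallel

Working:
(1) reduce the parallel group H1, H2, H3
(2) add H4, H5 (parallel)
(3) add H6, H7 (parallel)
(4) series reduction of (H1+H2+H3), (H4+H5), (H6+H7)
Step 2: parallel.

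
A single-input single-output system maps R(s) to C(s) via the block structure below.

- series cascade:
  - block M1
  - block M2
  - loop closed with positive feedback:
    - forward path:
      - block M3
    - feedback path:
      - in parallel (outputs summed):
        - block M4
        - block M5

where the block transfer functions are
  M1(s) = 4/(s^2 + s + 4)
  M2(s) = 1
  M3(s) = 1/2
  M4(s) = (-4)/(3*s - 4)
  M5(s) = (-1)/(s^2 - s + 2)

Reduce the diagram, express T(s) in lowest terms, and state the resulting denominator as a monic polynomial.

Reducing step by step:

Step 1: parallel reduction of M4, M5: (-4*s^2 + s - 4)/(3*s^3 - 7*s^2 + 10*s - 8)
Step 2: reduce the feedback loop with forward M3 and return (M4+M5): (3*s^3 - 7*s^2 + 10*s - 8)/(6*s^3 - 10*s^2 + 19*s - 12)
Step 3: cascade M1, M2, [M3/(1-M3*(M4+M5))]: (12*s^3 - 28*s^2 + 40*s - 32)/(6*s^5 - 4*s^4 + 33*s^3 - 33*s^2 + 64*s - 48)
Step 3 gives the fully reduced T(s), with no common factor left to cancel. The denominator's leading coefficient is 6, so divide each of its coefficients by 6 to get the monic form.

Answer: s^5 - 2*s^4/3 + 11*s^3/2 - 11*s^2/2 + 32*s/3 - 8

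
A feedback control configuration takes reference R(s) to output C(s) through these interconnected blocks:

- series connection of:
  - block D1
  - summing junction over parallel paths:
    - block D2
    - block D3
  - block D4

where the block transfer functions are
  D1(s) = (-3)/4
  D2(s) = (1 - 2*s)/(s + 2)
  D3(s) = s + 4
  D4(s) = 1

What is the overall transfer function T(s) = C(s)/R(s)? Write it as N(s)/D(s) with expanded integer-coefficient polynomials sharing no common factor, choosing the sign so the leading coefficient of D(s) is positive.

Step 1: combine D2, D3 in parallel = (s^2 + 4*s + 9)/(s + 2)
Step 2: cascade D1, (D2+D3), D4: this yields T(s), and no further normalization is needed

Final answer: (-3*s^2 - 12*s - 27)/(4*s + 8)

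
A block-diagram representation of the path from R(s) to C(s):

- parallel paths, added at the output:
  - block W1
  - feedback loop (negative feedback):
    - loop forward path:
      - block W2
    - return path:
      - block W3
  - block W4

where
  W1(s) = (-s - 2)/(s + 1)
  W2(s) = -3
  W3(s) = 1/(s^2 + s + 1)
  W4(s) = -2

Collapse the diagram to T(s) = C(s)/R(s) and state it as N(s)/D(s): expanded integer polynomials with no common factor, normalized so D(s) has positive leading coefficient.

Answer: (-6*s^3 - 13*s^2 - 4*s + 5)/(s^3 + 2*s^2 - s - 2)

Working:
Step 1. feedback reduction of W2, W3 gives (-3*s^2 - 3*s - 3)/(s^2 + s - 2)
Step 2. add W1, [W2/(1+W2*W3)], W4 (parallel) - this is the overall T(s), already in the required normalized form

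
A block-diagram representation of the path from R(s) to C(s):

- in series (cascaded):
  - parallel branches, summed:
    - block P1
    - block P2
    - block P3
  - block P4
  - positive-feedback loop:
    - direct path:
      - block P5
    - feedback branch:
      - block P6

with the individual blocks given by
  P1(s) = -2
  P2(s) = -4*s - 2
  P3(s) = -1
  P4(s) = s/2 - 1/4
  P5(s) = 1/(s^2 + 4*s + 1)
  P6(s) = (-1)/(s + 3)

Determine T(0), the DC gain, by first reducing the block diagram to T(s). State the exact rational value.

1. add P1, P2, P3 (parallel), giving -4*s - 5
2. close the feedback loop around P5, P6, giving (s + 3)/(s^3 + 7*s^2 + 13*s + 4)
3. multiply (P1+P2+P3), P4, [P5/(1-P5*P6)] (series), giving (-8*s^3 - 30*s^2 - 13*s + 15)/(4*s^3 + 28*s^2 + 52*s + 16)
Step 3 gives the overall T(s). Then T(0) = 15/16.

Hence the answer: 15/16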